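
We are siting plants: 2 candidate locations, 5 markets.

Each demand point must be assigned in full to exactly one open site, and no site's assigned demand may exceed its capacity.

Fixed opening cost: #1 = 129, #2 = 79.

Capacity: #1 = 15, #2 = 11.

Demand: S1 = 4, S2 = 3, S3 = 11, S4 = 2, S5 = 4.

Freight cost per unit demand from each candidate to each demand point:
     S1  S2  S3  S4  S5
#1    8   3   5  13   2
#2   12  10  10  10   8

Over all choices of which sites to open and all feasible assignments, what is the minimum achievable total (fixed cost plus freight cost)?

Open {#1, #2}; cheapest assignment that respects the capacities:
  #1 (cap 15, load 15): S3, S5 — cost 11×5 + 4×2 = 63
  #2 (cap 11, load 9): S1, S2, S4 — cost 4×12 + 3×10 + 2×10 = 98
  Shipping 161, fixed 208 → total 369.
  Any other capacity-feasible assignment to {#1, #2} ships for at least 161.
Total demand is 24 and no other set of sites has combined capacity ≥ 24, so {#1, #2} is the only feasible choice of open sites. Minimum: 369.

369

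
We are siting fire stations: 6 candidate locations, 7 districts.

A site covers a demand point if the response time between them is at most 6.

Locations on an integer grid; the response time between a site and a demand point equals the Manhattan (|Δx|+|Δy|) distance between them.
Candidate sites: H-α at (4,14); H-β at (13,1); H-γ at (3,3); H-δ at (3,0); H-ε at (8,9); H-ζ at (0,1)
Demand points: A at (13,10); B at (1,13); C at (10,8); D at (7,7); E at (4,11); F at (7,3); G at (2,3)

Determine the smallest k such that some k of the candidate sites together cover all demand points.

Coverage sets (demand points within 6 of each site):
  H-α: {B, E}
  H-β: {}
  H-γ: {F, G}
  H-δ: {G}
  H-ε: {A, C, D, E}
  H-ζ: {G}
No 2 sites suffice: every size-2 union leaves at least one demand point uncovered.
But {H-α, H-γ, H-ε} covers everything, so the minimum is 3.

3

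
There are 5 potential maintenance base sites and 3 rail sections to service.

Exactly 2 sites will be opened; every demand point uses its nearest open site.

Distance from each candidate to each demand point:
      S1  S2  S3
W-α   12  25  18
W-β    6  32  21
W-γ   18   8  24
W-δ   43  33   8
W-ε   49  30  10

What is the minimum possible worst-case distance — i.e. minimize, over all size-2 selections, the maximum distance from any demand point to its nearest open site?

18

Open {W-α, W-γ}.
  Farthest demand point is S3 at distance 18 (to W-α); all others are ≤ 18.
With {W-γ, W-δ} the worst case is 18.
With {W-γ, W-ε} the worst case is 18.
No size-2 selection achieves below 18.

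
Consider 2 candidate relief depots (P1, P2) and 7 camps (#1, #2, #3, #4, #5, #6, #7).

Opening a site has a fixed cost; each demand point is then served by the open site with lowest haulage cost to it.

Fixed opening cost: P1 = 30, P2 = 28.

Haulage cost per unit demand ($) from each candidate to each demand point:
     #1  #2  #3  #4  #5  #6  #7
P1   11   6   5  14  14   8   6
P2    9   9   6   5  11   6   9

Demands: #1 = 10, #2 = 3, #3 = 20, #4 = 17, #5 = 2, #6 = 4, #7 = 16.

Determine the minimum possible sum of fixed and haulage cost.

Open {P1, P2}: assign each demand point to its cheapest open site.
  #1→P2 10×9=90, #2→P1 3×6=18, #3→P1 20×5=100, #4→P2 17×5=85, #5→P2 2×11=22, #6→P2 4×6=24, #7→P1 16×6=96
  haulage cost 435, fixed 58 → total 493.
Compare {P2}: haulage cost 512 + fixed 28 = 540.
Compare {P1}: haulage cost 622 + fixed 30 = 652.

493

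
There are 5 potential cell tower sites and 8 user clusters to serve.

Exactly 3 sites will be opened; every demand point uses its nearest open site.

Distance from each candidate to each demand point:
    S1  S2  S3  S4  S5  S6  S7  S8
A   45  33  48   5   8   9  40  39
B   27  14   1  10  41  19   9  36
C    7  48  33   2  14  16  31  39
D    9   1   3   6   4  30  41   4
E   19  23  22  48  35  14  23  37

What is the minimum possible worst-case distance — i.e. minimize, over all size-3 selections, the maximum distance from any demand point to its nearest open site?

Open {A, B, D}.
  Farthest demand point is S1 at distance 9 (to D); all others are ≤ 9.
With {B, D, E} the worst case is 14.
With {B, C, D} the worst case is 16.
No size-3 selection achieves below 9.

9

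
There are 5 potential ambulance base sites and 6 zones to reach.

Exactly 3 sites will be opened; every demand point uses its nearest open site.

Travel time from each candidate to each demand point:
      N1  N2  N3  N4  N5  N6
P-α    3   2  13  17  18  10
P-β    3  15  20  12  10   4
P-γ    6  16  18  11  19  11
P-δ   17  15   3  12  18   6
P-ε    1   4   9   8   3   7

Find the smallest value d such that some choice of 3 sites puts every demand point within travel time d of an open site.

8

Open {P-α, P-δ, P-ε}.
  Farthest demand point is N4 at travel time 8 (to P-ε); all others are ≤ 8.
With {P-β, P-δ, P-ε} the worst case is 8.
With {P-γ, P-δ, P-ε} the worst case is 8.
No size-3 selection achieves below 8.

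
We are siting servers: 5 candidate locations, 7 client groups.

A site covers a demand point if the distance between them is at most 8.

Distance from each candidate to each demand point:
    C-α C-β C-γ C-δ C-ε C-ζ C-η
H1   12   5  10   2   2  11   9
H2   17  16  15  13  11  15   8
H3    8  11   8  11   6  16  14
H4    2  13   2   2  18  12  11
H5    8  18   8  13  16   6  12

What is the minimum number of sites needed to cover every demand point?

3

Coverage sets (demand points within 8 of each site):
  H1: {C-β, C-δ, C-ε}
  H2: {C-η}
  H3: {C-α, C-γ, C-ε}
  H4: {C-α, C-γ, C-δ}
  H5: {C-α, C-γ, C-ζ}
No 2 sites suffice: every size-2 union leaves at least one demand point uncovered.
But {H1, H2, H5} covers everything, so the minimum is 3.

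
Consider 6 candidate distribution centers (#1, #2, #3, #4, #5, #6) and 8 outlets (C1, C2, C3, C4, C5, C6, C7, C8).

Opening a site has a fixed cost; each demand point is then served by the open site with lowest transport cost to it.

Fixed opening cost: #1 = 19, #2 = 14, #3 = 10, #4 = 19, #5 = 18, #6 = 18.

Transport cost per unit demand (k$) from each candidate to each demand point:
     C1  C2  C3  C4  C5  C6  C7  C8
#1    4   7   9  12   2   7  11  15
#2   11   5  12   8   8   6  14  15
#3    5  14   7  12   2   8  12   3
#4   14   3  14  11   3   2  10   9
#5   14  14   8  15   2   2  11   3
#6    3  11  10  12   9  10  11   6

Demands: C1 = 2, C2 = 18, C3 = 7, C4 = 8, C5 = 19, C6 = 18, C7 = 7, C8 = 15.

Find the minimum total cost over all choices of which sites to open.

Open {#2, #3, #4}: assign each demand point to its cheapest open site.
  C1→#3 2×5=10, C2→#4 18×3=54, C3→#3 7×7=49, C4→#2 8×8=64, C5→#3 19×2=38, C6→#4 18×2=36, C7→#4 7×10=70, C8→#3 15×3=45
  transport cost 366, fixed 43 → total 409.
Compare {#3, #4}: transport cost 390 + fixed 29 = 419.
Compare {#2, #3, #4, #6}: transport cost 362 + fixed 61 = 423.
Compare {#1, #2, #3, #4}: transport cost 364 + fixed 62 = 426.
All other subsets cost ≥ 419. Minimum total cost: 409.

409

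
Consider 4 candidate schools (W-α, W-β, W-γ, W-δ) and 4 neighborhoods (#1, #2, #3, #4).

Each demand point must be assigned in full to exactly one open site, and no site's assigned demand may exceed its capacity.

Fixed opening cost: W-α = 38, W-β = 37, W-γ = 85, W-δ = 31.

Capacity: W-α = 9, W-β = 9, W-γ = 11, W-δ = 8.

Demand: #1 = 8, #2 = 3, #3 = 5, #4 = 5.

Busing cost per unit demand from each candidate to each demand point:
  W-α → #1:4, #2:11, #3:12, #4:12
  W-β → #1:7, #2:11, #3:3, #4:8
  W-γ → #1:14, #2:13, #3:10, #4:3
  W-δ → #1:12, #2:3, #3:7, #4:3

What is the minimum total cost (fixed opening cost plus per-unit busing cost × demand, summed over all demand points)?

177

Open {W-α, W-β, W-δ}; cheapest assignment that respects the capacities:
  W-α (cap 9, load 8): #1 — cost 8×4 = 32
  W-β (cap 9, load 5): #3 — cost 5×3 = 15
  W-δ (cap 8, load 8): #2, #4 — cost 3×3 + 5×3 = 24
  Shipping 71, fixed 106 → total 177.
  Any other capacity-feasible assignment to {W-α, W-β, W-δ} ships for at least 71.
Compare {W-α, W-γ, W-δ}: its best feasible assignment gives total 245.
Compare {W-α, W-β, W-γ}: its best feasible assignment gives total 255.
Every other set of open sites that can feasibly serve all demand totals ≥ 245 even under its best assignment. Minimum: 177.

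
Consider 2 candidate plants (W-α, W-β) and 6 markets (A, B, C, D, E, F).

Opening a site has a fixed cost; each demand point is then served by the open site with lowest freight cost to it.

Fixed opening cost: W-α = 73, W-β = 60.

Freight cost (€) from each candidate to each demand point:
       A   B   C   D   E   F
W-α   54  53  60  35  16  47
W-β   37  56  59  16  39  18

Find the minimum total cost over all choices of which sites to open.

Open {W-β}: assign each demand point to its cheapest open site.
  A→W-β 37, B→W-β 56, C→W-β 59, D→W-β 16, E→W-β 39, F→W-β 18
  freight cost 225, fixed 60 → total 285.
Compare {W-α, W-β}: freight cost 199 + fixed 133 = 332.
Compare {W-α}: freight cost 265 + fixed 73 = 338.

285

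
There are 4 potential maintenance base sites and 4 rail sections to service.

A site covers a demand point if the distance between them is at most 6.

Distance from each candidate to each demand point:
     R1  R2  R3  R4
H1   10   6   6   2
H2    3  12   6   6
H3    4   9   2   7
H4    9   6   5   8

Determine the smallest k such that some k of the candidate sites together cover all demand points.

Coverage sets (demand points within 6 of each site):
  H1: {R2, R3, R4}
  H2: {R1, R3, R4}
  H3: {R1, R3}
  H4: {R2, R3}
No single site covers all 4 demand points.
But {H1, H2} covers everything, so the minimum is 2.

2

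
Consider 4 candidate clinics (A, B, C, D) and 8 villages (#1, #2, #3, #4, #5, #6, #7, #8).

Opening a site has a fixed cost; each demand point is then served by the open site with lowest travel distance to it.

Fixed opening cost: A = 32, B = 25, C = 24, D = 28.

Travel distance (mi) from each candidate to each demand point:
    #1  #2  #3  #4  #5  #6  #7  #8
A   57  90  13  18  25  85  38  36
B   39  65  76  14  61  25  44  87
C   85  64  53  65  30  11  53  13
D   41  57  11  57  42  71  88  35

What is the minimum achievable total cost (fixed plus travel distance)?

295

Open {A, C}: assign each demand point to its cheapest open site.
  #1→A 57, #2→C 64, #3→A 13, #4→A 18, #5→A 25, #6→C 11, #7→A 38, #8→C 13
  travel distance 239, fixed 56 → total 295.
Compare {B, C, D}: travel distance 219 + fixed 77 = 296.
Compare {A, B, C}: travel distance 217 + fixed 81 = 298.
Compare {A, C, D}: travel distance 214 + fixed 84 = 298.
All other subsets cost ≥ 296. Minimum total cost: 295.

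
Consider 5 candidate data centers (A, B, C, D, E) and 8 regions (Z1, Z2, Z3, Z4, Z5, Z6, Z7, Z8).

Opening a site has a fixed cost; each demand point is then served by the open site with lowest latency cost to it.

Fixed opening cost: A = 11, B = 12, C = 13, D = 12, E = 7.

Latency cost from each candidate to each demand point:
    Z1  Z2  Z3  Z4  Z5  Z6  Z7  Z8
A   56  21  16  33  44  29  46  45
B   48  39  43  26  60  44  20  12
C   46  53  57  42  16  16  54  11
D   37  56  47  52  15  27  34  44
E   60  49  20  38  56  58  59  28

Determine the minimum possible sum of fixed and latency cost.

Open {A, B, C}: assign each demand point to its cheapest open site.
  Z1→C 46, Z2→A 21, Z3→A 16, Z4→B 26, Z5→C 16, Z6→C 16, Z7→B 20, Z8→C 11
  latency cost 172, fixed 36 → total 208.
Compare {A, B, D}: latency cost 174 + fixed 35 = 209.
Compare {A, B, C, D}: latency cost 162 + fixed 48 = 210.
Compare {A, B, C, E}: latency cost 172 + fixed 43 = 215.
All other subsets cost ≥ 209. Minimum total cost: 208.

208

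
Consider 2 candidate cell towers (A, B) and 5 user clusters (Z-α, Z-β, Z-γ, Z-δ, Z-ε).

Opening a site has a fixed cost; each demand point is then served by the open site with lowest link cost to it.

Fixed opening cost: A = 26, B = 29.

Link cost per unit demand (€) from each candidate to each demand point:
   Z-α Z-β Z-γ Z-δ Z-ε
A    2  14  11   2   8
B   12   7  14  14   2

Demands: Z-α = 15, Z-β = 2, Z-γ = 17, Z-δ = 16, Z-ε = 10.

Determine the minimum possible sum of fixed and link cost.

338

Open {A, B}: assign each demand point to its cheapest open site.
  Z-α→A 15×2=30, Z-β→B 2×7=14, Z-γ→A 17×11=187, Z-δ→A 16×2=32, Z-ε→B 10×2=20
  link cost 283, fixed 55 → total 338.
Compare {A}: link cost 357 + fixed 26 = 383.
Compare {B}: link cost 676 + fixed 29 = 705.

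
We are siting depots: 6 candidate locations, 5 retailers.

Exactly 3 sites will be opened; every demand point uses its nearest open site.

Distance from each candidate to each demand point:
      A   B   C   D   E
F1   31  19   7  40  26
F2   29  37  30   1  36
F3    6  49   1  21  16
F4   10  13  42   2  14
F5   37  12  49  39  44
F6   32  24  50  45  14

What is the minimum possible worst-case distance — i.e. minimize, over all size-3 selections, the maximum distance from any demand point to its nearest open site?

14

Open {F1, F2, F4}.
  Farthest demand point is E at distance 14 (to F4); all others are ≤ 14.
With {F1, F3, F4} the worst case is 14.
With {F1, F4, F5} the worst case is 14.
No size-3 selection achieves below 14.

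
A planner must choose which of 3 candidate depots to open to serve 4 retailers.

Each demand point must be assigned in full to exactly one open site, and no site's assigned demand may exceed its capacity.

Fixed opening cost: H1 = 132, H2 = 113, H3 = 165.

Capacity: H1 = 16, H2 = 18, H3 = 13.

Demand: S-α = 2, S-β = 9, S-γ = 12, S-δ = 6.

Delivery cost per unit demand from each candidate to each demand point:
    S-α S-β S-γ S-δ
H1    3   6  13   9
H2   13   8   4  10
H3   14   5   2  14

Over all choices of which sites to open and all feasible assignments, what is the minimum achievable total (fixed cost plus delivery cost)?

413

Open {H1, H2}; cheapest assignment that respects the capacities:
  H1 (cap 16, load 11): S-α, S-β — cost 2×3 + 9×6 = 60
  H2 (cap 18, load 18): S-γ, S-δ — cost 12×4 + 6×10 = 108
  Shipping 168, fixed 245 → total 413.
  Any other capacity-feasible assignment to {H1, H2} ships for at least 168.
Compare {H2, H3}: its best feasible assignment gives total 459.
Compare {H1, H2, H3}: its best feasible assignment gives total 554.
Every other set of open sites that can feasibly serve all demand totals ≥ 459 even under its best assignment. Minimum: 413.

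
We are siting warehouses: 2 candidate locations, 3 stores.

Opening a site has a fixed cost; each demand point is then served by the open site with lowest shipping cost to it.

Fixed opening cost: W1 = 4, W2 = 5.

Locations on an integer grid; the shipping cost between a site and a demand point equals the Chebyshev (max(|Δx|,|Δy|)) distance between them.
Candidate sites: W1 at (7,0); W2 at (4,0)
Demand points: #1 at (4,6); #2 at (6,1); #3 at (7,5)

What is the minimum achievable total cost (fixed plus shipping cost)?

Open {W1}: assign each demand point to its cheapest open site.
  #1→W1 6, #2→W1 1, #3→W1 5
  shipping cost 12, fixed 4 → total 16.
Compare {W2}: shipping cost 13 + fixed 5 = 18.
Compare {W1, W2}: shipping cost 12 + fixed 9 = 21.

16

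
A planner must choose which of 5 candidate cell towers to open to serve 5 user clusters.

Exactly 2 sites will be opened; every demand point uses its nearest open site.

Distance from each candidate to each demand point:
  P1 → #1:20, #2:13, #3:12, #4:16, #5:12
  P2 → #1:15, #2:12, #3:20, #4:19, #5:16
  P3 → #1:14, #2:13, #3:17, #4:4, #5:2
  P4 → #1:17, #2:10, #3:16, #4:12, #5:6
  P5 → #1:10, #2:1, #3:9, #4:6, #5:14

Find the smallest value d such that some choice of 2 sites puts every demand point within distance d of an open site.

Open {P3, P5}.
  Farthest demand point is #1 at distance 10 (to P5); all others are ≤ 10.
With {P4, P5} the worst case is 10.
With {P1, P5} the worst case is 12.
No size-2 selection achieves below 10.

10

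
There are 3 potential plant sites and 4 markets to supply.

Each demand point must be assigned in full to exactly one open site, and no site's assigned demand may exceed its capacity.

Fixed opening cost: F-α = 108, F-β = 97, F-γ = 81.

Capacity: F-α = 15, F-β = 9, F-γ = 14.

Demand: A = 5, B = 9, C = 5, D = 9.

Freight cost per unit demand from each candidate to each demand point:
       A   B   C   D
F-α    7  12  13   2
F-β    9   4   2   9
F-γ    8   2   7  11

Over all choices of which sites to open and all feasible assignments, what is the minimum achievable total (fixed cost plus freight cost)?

295

Open {F-α, F-γ}; cheapest assignment that respects the capacities:
  F-α (cap 15, load 14): A, D — cost 5×7 + 9×2 = 53
  F-γ (cap 14, load 14): B, C — cost 9×2 + 5×7 = 53
  Shipping 106, fixed 189 → total 295.
  Any other capacity-feasible assignment to {F-α, F-γ} ships for at least 106.
Compare {F-α, F-β, F-γ}: its best feasible assignment gives total 367.
Every other set of open sites that can feasibly serve all demand totals ≥ 367 even under its best assignment. Minimum: 295.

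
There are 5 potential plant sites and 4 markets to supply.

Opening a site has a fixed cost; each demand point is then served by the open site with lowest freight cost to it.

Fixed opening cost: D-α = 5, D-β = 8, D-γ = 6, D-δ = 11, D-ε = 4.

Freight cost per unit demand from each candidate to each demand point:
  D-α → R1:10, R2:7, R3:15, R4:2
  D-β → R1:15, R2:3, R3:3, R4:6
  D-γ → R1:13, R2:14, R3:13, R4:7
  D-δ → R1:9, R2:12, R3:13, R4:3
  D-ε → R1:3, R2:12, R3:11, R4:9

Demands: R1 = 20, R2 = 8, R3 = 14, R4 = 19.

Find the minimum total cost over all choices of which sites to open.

181

Open {D-α, D-β, D-ε}: assign each demand point to its cheapest open site.
  R1→D-ε 20×3=60, R2→D-β 8×3=24, R3→D-β 14×3=42, R4→D-α 19×2=38
  freight cost 164, fixed 17 → total 181.
Compare {D-α, D-β, D-γ, D-ε}: freight cost 164 + fixed 23 = 187.
Compare {D-α, D-β, D-δ, D-ε}: freight cost 164 + fixed 28 = 192.
Compare {D-α, D-β, D-γ, D-δ, D-ε}: freight cost 164 + fixed 34 = 198.
All other subsets cost ≥ 187. Minimum total cost: 181.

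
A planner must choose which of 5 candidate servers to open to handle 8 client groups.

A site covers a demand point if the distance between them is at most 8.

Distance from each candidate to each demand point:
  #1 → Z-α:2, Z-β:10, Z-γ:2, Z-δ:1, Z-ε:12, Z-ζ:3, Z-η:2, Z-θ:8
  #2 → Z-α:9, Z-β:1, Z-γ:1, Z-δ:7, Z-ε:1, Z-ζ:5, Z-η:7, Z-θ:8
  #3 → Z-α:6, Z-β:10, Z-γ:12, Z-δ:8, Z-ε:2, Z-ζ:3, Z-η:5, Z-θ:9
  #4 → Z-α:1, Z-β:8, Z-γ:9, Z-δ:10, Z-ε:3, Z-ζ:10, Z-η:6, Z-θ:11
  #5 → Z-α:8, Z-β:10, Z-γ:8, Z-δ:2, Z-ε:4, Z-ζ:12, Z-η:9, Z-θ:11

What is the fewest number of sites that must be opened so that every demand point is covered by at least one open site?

2

Coverage sets (demand points within 8 of each site):
  #1: {Z-α, Z-γ, Z-δ, Z-ζ, Z-η, Z-θ}
  #2: {Z-β, Z-γ, Z-δ, Z-ε, Z-ζ, Z-η, Z-θ}
  #3: {Z-α, Z-δ, Z-ε, Z-ζ, Z-η}
  #4: {Z-α, Z-β, Z-ε, Z-η}
  #5: {Z-α, Z-γ, Z-δ, Z-ε}
No single site covers all 8 demand points.
But {#1, #2} covers everything, so the minimum is 2.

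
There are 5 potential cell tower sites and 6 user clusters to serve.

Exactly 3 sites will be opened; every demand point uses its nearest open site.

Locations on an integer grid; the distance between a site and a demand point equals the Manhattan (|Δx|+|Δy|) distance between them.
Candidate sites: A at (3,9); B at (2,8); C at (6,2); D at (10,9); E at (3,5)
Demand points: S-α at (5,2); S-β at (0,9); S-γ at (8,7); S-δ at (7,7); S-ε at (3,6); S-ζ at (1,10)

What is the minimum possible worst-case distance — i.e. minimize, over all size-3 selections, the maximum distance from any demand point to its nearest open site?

5

Open {A, C, D}.
  Farthest demand point is S-δ at distance 5 (to D); all others are ≤ 5.
With {A, D, E} the worst case is 5.
With {B, C, D} the worst case is 5.
No size-3 selection achieves below 5.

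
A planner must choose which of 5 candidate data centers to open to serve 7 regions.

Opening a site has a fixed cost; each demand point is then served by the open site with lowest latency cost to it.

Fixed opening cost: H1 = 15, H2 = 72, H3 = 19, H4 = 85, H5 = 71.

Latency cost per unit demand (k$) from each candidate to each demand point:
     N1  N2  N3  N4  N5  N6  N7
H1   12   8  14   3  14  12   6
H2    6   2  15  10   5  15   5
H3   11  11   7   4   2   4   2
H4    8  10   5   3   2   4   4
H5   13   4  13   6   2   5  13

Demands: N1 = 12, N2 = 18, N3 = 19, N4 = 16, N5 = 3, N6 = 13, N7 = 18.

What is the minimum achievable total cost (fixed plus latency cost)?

Open {H1, H2, H3}: assign each demand point to its cheapest open site.
  N1→H2 12×6=72, N2→H2 18×2=36, N3→H3 19×7=133, N4→H1 16×3=48, N5→H3 3×2=6, N6→H3 13×4=52, N7→H3 18×2=36
  latency cost 383, fixed 106 → total 489.
Compare {H2, H3}: latency cost 399 + fixed 91 = 490.
Compare {H2, H3, H4}: latency cost 345 + fixed 176 = 521.
Compare {H1, H2, H3, H4}: latency cost 345 + fixed 191 = 536.
All other subsets cost ≥ 490. Minimum total cost: 489.

489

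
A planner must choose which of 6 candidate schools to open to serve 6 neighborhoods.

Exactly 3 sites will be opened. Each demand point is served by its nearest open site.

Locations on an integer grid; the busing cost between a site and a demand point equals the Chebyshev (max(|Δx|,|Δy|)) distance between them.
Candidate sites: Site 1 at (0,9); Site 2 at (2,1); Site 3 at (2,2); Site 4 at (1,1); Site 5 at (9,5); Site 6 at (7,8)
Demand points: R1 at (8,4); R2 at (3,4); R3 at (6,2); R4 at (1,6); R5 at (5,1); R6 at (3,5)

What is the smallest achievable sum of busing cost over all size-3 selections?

Open {Site 1, Site 3, Site 5}.
  R1→Site 5 1, R2→Site 3 2, R3→Site 5 3, R4→Site 1 3, R5→Site 3 3, R6→Site 3 3  ⇒ total 15.
Compare {Site 2, Site 3, Site 5}: total 16.
Compare {Site 3, Site 4, Site 5}: total 16.
No size-3 selection does better; minimum is 15.

15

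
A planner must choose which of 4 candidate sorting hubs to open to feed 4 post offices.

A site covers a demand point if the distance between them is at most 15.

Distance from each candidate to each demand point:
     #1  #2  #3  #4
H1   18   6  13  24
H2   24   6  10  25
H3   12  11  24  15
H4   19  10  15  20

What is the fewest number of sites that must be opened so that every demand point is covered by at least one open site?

Coverage sets (demand points within 15 of each site):
  H1: {#2, #3}
  H2: {#2, #3}
  H3: {#1, #2, #4}
  H4: {#2, #3}
No single site covers all 4 demand points.
But {H1, H3} covers everything, so the minimum is 2.

2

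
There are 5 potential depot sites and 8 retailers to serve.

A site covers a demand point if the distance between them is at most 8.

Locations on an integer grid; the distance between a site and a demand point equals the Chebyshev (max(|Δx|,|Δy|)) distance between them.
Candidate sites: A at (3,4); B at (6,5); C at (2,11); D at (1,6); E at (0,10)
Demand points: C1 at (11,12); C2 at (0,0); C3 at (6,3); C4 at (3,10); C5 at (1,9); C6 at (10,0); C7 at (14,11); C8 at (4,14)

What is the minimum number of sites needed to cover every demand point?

2

Coverage sets (demand points within 8 of each site):
  A: {C1, C2, C3, C4, C5, C6}
  B: {C1, C2, C3, C4, C5, C6, C7}
  C: {C3, C4, C5, C8}
  D: {C2, C3, C4, C5, C8}
  E: {C3, C4, C5, C8}
No single site covers all 8 demand points.
But {B, C} covers everything, so the minimum is 2.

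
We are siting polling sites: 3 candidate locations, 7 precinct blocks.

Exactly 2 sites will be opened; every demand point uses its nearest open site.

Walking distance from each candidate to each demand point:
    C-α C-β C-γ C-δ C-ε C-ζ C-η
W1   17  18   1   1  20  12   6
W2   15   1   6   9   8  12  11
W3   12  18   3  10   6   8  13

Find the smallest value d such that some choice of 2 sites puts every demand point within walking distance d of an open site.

Open {W2, W3}.
  Farthest demand point is C-α at walking distance 12 (to W3); all others are ≤ 12.
With {W1, W2} the worst case is 15.
With {W1, W3} the worst case is 18.
No size-2 selection achieves below 12.

12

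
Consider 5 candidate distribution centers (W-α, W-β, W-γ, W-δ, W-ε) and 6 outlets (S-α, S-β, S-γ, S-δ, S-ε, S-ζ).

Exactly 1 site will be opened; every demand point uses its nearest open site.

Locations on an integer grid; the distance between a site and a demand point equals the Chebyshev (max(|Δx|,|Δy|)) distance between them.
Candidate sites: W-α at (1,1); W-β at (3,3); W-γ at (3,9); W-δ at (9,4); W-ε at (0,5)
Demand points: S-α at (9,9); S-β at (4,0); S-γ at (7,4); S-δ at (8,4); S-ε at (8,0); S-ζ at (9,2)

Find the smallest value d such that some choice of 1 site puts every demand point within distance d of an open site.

5

Open {W-δ}.
  Farthest demand point is S-α at distance 5 (to W-δ); all others are ≤ 5.
With {W-β} the worst case is 6.
With {W-α} the worst case is 8.
No size-1 selection achieves below 5.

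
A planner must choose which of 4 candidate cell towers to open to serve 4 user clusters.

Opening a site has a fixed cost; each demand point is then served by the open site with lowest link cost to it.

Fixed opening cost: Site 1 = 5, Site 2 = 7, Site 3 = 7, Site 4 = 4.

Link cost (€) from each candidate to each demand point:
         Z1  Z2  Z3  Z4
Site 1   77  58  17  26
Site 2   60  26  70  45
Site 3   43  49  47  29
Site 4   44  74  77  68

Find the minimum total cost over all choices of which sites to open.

Open {Site 1, Site 2, Site 4}: assign each demand point to its cheapest open site.
  Z1→Site 4 44, Z2→Site 2 26, Z3→Site 1 17, Z4→Site 1 26
  link cost 113, fixed 16 → total 129.
Compare {Site 1, Site 2, Site 3}: link cost 112 + fixed 19 = 131.
Compare {Site 1, Site 2, Site 3, Site 4}: link cost 112 + fixed 23 = 135.
Compare {Site 1, Site 2}: link cost 129 + fixed 12 = 141.
All other subsets cost ≥ 131. Minimum total cost: 129.

129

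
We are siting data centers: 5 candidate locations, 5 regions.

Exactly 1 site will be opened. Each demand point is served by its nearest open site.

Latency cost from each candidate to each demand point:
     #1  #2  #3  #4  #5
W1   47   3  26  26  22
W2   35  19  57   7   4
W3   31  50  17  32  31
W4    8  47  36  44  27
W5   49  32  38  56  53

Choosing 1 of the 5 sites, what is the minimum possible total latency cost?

Open {W2}.
  #1→W2 35, #2→W2 19, #3→W2 57, #4→W2 7, #5→W2 4  ⇒ total 122.
Compare {W1}: total 124.
Compare {W3}: total 161.
No size-1 selection does better; minimum is 122.

122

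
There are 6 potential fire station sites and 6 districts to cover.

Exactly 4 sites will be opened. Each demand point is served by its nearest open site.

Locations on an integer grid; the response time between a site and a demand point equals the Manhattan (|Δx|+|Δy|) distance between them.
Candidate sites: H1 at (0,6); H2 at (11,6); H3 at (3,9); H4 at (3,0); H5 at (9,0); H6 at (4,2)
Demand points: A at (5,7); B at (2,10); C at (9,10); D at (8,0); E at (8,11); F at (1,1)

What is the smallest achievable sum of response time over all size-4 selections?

23

Open {H2, H3, H4, H5}.
  A→H3 4, B→H3 2, C→H2 6, D→H5 1, E→H3 7, F→H4 3  ⇒ total 23.
Compare {H1, H3, H4, H5}: total 24.
Compare {H2, H3, H5, H6}: total 24.
No size-4 selection does better; minimum is 23.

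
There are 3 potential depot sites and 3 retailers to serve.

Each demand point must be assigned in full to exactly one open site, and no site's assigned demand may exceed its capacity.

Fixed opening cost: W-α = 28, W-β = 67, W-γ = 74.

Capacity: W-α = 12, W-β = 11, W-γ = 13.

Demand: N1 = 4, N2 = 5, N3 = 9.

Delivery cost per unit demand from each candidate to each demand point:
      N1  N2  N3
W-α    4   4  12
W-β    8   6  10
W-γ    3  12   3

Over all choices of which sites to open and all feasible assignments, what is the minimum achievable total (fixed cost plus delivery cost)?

161

Open {W-α, W-γ}; cheapest assignment that respects the capacities:
  W-α (cap 12, load 5): N2 — cost 5×4 = 20
  W-γ (cap 13, load 13): N1, N3 — cost 4×3 + 9×3 = 39
  Shipping 59, fixed 102 → total 161.
  Any other capacity-feasible assignment to {W-α, W-γ} ships for at least 59.
Compare {W-β, W-γ}: its best feasible assignment gives total 210.
Compare {W-α, W-β}: its best feasible assignment gives total 221.
Every other set of open sites that can feasibly serve all demand totals ≥ 210 even under its best assignment. Minimum: 161.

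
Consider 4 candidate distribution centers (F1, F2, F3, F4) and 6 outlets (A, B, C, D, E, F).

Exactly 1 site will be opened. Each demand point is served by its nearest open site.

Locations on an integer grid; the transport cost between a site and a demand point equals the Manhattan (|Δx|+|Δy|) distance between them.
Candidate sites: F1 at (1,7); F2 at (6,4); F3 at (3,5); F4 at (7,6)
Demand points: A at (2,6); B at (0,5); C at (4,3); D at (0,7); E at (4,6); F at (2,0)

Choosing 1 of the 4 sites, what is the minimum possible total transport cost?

21

Open {F3}.
  A→F3 2, B→F3 3, C→F3 3, D→F3 5, E→F3 2, F→F3 6  ⇒ total 21.
Compare {F1}: total 25.
Compare {F2}: total 37.
No size-1 selection does better; minimum is 21.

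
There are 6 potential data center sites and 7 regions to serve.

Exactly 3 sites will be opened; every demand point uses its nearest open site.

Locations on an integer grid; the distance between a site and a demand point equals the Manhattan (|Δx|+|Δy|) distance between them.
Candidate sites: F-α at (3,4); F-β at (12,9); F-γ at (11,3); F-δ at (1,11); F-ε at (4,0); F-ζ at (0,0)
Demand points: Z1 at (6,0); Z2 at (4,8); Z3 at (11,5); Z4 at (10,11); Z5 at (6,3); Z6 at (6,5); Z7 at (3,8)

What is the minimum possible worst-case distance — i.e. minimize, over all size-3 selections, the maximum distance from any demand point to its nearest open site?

Open {F-α, F-β, F-ε}.
  Farthest demand point is Z2 at distance 5 (to F-α); all others are ≤ 5.
With {F-α, F-β, F-ζ} the worst case is 6.
With {F-α, F-β, F-γ} the worst case is 7.
No size-3 selection achieves below 5.

5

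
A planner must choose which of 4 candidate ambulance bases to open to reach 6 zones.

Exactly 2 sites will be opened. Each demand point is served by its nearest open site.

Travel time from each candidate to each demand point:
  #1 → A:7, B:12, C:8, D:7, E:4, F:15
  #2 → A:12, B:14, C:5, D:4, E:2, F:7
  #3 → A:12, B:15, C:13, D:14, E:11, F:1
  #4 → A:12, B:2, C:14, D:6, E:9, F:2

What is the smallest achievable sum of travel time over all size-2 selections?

Open {#2, #4}.
  A→#2 12, B→#4 2, C→#2 5, D→#2 4, E→#2 2, F→#4 2  ⇒ total 27.
Compare {#1, #4}: total 29.
Compare {#1, #2}: total 37.
No size-2 selection does better; minimum is 27.

27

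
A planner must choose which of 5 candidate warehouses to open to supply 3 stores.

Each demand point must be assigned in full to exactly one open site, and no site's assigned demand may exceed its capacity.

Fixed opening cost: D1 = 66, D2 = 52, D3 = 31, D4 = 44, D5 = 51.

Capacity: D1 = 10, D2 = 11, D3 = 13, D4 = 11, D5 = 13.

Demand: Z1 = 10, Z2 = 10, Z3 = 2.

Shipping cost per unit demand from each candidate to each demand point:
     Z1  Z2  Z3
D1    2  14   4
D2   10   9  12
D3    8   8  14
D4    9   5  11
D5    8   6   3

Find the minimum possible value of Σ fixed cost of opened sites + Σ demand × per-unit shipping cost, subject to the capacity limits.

203

Open {D1, D5}; cheapest assignment that respects the capacities:
  D1 (cap 10, load 10): Z1 — cost 10×2 = 20
  D5 (cap 13, load 12): Z2, Z3 — cost 10×6 + 2×3 = 66
  Shipping 86, fixed 117 → total 203.
  Any other capacity-feasible assignment to {D1, D5} ships for at least 86.
Compare {D1, D3}: its best feasible assignment gives total 225.
Compare {D3, D5}: its best feasible assignment gives total 228.
Every other set of open sites that can feasibly serve all demand totals ≥ 225 even under its best assignment. Minimum: 203.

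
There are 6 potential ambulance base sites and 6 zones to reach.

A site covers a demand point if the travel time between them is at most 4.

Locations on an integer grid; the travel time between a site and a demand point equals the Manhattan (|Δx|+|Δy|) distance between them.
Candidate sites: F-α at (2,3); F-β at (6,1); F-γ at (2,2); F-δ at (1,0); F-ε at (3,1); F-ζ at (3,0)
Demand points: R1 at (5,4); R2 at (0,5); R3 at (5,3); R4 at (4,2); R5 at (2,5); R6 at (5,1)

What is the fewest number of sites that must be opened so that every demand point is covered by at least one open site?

2

Coverage sets (demand points within 4 of each site):
  F-α: {R1, R2, R3, R4, R5}
  F-β: {R1, R3, R4, R6}
  F-γ: {R3, R4, R5, R6}
  F-δ: {}
  F-ε: {R3, R4, R6}
  F-ζ: {R4, R6}
No single site covers all 6 demand points.
But {F-α, F-β} covers everything, so the minimum is 2.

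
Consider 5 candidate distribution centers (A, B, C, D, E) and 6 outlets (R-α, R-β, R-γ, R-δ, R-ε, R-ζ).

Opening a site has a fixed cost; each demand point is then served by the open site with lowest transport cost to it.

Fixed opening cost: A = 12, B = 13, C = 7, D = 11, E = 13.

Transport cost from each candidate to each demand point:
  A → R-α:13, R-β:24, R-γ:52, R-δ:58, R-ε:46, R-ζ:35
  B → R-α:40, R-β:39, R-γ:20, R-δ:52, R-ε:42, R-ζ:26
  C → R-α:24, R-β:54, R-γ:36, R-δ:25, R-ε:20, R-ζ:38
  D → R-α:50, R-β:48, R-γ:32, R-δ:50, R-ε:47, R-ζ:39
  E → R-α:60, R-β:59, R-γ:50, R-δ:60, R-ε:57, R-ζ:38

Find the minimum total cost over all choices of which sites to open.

Open {A, B, C}: assign each demand point to its cheapest open site.
  R-α→A 13, R-β→A 24, R-γ→B 20, R-δ→C 25, R-ε→C 20, R-ζ→B 26
  transport cost 128, fixed 32 → total 160.
Compare {A, B, C, D}: transport cost 128 + fixed 43 = 171.
Compare {A, C}: transport cost 153 + fixed 19 = 172.
Compare {A, B, C, E}: transport cost 128 + fixed 45 = 173.
All other subsets cost ≥ 171. Minimum total cost: 160.

160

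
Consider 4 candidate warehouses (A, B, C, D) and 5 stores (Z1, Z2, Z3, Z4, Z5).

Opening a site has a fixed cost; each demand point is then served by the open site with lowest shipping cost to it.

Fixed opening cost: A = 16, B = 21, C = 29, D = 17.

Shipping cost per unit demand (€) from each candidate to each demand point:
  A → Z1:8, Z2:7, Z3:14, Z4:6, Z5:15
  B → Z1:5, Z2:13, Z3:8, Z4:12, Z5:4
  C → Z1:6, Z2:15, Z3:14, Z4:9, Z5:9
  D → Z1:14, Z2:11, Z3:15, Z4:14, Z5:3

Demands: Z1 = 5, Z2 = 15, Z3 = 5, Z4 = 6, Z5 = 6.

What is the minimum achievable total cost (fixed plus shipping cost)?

Open {A, B}: assign each demand point to its cheapest open site.
  Z1→B 5×5=25, Z2→A 15×7=105, Z3→B 5×8=40, Z4→A 6×6=36, Z5→B 6×4=24
  shipping cost 230, fixed 37 → total 267.
Compare {A, B, D}: shipping cost 224 + fixed 54 = 278.
Compare {A, B, C}: shipping cost 230 + fixed 66 = 296.
Compare {A, D}: shipping cost 269 + fixed 33 = 302.
All other subsets cost ≥ 278. Minimum total cost: 267.

267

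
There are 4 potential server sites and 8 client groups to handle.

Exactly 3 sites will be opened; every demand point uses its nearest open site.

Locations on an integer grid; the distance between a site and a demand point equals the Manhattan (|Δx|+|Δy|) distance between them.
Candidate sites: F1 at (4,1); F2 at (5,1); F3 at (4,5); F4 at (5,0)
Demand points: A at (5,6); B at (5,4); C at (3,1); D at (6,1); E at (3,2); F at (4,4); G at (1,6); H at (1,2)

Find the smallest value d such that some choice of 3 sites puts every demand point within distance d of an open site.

Open {F1, F2, F3}.
  Farthest demand point is G at distance 4 (to F3); all others are ≤ 4.
With {F1, F3, F4} the worst case is 4.
With {F2, F3, F4} the worst case is 5.
No size-3 selection achieves below 4.

4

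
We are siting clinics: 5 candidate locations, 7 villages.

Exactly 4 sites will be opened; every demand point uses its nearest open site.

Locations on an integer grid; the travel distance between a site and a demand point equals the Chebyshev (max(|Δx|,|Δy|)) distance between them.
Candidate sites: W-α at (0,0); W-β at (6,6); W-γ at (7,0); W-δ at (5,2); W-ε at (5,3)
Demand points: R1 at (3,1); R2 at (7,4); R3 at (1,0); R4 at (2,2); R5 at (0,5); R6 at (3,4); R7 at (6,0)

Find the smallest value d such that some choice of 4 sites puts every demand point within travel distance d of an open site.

5

Open {W-α, W-β, W-γ, W-δ}.
  Farthest demand point is R5 at travel distance 5 (to W-α); all others are ≤ 5.
With {W-α, W-β, W-γ, W-ε} the worst case is 5.
With {W-α, W-β, W-δ, W-ε} the worst case is 5.
No size-4 selection achieves below 5.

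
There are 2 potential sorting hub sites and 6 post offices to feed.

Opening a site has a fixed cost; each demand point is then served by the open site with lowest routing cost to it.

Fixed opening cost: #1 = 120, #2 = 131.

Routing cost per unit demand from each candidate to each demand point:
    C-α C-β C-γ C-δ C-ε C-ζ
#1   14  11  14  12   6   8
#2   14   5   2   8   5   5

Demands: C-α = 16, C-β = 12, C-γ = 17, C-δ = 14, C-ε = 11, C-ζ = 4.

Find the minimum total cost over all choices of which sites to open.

Open {#2}: assign each demand point to its cheapest open site.
  C-α→#2 16×14=224, C-β→#2 12×5=60, C-γ→#2 17×2=34, C-δ→#2 14×8=112, C-ε→#2 11×5=55, C-ζ→#2 4×5=20
  routing cost 505, fixed 131 → total 636.
Compare {#1, #2}: routing cost 505 + fixed 251 = 756.
Compare {#1}: routing cost 860 + fixed 120 = 980.

636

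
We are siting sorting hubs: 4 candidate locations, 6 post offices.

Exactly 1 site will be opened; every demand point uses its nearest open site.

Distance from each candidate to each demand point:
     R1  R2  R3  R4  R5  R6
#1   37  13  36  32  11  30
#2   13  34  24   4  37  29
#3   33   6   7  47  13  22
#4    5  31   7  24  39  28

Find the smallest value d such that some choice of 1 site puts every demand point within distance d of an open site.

Open {#1}.
  Farthest demand point is R1 at distance 37 (to #1); all others are ≤ 37.
With {#2} the worst case is 37.
With {#4} the worst case is 39.
No size-1 selection achieves below 37.

37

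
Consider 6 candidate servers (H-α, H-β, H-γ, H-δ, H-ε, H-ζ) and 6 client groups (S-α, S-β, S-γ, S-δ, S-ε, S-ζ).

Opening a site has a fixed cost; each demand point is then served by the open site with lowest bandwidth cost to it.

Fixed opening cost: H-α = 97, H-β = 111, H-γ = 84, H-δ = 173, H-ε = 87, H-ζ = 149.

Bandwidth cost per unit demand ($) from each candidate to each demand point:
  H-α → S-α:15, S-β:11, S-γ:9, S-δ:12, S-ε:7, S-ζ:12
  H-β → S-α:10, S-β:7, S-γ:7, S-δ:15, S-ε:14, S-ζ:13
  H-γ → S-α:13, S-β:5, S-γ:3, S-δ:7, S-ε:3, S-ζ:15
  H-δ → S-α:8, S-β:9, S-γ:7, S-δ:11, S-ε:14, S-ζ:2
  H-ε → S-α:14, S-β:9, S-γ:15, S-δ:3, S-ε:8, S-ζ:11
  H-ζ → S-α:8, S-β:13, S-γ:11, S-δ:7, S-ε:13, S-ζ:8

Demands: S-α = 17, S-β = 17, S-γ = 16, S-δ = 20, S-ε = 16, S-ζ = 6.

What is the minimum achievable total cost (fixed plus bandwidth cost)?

699

Open {H-γ, H-ε}: assign each demand point to its cheapest open site.
  S-α→H-γ 17×13=221, S-β→H-γ 17×5=85, S-γ→H-γ 16×3=48, S-δ→H-ε 20×3=60, S-ε→H-γ 16×3=48, S-ζ→H-ε 6×11=66
  bandwidth cost 528, fixed 171 → total 699.
Compare {H-γ}: bandwidth cost 632 + fixed 84 = 716.
Compare {H-γ, H-δ}: bandwidth cost 469 + fixed 257 = 726.
Compare {H-γ, H-δ, H-ε}: bandwidth cost 389 + fixed 344 = 733.
All other subsets cost ≥ 716. Minimum total cost: 699.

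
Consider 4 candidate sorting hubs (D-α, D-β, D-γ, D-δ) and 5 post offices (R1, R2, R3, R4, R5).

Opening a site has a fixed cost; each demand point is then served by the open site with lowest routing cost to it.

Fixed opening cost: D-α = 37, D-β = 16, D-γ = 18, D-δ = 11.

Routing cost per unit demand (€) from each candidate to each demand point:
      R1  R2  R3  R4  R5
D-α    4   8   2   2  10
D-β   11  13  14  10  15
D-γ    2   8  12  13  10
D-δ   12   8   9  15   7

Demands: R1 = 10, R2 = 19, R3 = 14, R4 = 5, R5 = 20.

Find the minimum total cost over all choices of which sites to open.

Open {D-α, D-γ, D-δ}: assign each demand point to its cheapest open site.
  R1→D-γ 10×2=20, R2→D-α 19×8=152, R3→D-α 14×2=28, R4→D-α 5×2=10, R5→D-δ 20×7=140
  routing cost 350, fixed 66 → total 416.
Compare {D-α, D-δ}: routing cost 370 + fixed 48 = 418.
Compare {D-α, D-β, D-γ, D-δ}: routing cost 350 + fixed 82 = 432.
Compare {D-α, D-β, D-δ}: routing cost 370 + fixed 64 = 434.
All other subsets cost ≥ 418. Minimum total cost: 416.

416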